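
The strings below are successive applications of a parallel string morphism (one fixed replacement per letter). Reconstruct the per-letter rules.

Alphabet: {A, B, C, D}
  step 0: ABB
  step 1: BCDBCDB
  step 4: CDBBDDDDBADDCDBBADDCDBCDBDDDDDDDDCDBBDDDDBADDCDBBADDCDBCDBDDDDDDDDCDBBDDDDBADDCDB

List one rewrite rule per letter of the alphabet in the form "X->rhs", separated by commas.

  step 0 ⇒ step 1: ABB ⇒ B·CDB·CDB
    A ↦ B
    B ↦ CDB
    C ↦ BA  (constrained at step 1)
    D ↦ DD  (constrained at step 1)

A->B, B->CDB, C->BA, D->DD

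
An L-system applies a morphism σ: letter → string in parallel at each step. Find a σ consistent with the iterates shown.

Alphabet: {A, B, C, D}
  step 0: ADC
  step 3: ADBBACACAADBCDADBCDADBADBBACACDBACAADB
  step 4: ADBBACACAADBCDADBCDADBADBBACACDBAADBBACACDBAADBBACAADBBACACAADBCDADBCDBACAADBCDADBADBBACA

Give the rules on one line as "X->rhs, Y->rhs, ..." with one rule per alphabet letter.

  step 3 ⇒ step 4: ADBBACACAADBCDADBCDADBADBBACACDBACAADB ⇒ ADB·BA·CA·CA·ADB·CD·ADB·CD·ADB·ADB·BA·CA·CD·BA·ADB·BA·CA·CD·BA·ADB·BA·CA·ADB·BA·CA·CA·ADB·CD·ADB·CD·BA·CA·ADB·CD·ADB·ADB·BA·CA
    A ↦ ADB
    B ↦ CA
    C ↦ CD
    D ↦ BA

A->ADB, B->CA, C->CD, D->BA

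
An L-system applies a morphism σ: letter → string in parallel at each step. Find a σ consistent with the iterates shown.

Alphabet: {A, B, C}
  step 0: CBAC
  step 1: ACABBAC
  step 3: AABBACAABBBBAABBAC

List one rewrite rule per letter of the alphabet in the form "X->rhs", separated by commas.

  step 0 ⇒ step 1: CBAC ⇒ AC·A·BB·AC
    A ↦ BB
    B ↦ A
    C ↦ AC

A->BB, B->A, C->AC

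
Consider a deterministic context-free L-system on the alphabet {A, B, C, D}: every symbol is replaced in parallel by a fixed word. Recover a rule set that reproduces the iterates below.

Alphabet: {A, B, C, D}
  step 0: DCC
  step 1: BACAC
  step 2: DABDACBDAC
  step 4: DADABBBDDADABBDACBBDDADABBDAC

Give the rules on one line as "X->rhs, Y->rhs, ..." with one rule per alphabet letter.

  step 1 ⇒ step 2: BACAC ⇒ DA·BD·AC·BD·AC
    A ↦ BD
    B ↦ DA
    C ↦ AC
  step 0 ⇒ step 1: DCC ⇒ B·AC·AC
    D ↦ B

A->BD, B->DA, C->AC, D->B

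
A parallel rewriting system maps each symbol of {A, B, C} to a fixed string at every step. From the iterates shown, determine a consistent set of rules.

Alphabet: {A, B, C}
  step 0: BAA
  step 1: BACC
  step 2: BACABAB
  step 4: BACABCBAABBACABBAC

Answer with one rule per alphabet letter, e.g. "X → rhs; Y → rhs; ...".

  step 1 ⇒ step 2: BACC ⇒ BA·C·AB·AB
    A ↦ C
    B ↦ BA
    C ↦ AB

A->C, B->BA, C->AB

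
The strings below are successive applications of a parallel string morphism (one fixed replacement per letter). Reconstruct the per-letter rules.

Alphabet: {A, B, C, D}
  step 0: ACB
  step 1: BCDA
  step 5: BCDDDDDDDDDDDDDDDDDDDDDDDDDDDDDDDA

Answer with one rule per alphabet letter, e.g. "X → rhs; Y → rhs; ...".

A->B, B->A, C->CD, D->DD

  step 0 ⇒ step 1: ACB ⇒ B·CD·A
    A ↦ B
    B ↦ A
    C ↦ CD
    D ↦ DD  (constrained at step 1)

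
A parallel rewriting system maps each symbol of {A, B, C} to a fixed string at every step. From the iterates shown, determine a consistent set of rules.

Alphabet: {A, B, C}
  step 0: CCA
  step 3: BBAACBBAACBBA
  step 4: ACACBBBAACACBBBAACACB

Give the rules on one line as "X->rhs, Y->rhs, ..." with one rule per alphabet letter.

A->B, B->AC, C->BA

  step 3 ⇒ step 4: BBAACBBAACBBA ⇒ AC·AC·B·B·BA·AC·AC·B·B·BA·AC·AC·B
    A ↦ B
    B ↦ AC
    C ↦ BA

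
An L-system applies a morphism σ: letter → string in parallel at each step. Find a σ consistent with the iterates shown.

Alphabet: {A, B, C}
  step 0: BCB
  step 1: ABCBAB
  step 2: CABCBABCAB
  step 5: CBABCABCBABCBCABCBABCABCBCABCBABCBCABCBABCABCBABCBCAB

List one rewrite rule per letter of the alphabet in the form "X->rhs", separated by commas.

A->C, B->AB, C->CB

  step 1 ⇒ step 2: ABCBAB ⇒ C·AB·CB·AB·C·AB
    A ↦ C
    B ↦ AB
    C ↦ CB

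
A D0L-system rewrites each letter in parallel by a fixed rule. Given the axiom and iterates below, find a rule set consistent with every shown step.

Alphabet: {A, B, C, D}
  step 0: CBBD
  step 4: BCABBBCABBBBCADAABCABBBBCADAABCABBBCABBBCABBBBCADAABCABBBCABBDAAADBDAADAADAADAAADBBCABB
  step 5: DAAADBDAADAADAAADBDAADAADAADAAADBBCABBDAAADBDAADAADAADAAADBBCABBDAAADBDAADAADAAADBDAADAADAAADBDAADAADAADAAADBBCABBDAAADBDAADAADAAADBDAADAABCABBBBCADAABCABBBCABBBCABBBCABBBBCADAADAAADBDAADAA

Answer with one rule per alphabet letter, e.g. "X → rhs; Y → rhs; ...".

A->B, B->DAA, C->AD, D->BCA

  step 4 ⇒ step 5: BCABBBCABBBBCADAABCABBBBCADAABCABBBCABBBCABBBBCADAABCABBBCABBDAAADBDAADAADAADAAADBBCABB ⇒ DAA·AD·B·DAA·DAA·DAA·AD·B·DAA·DAA·DAA·DAA·AD·B·BCA·B·B·DAA·AD·B·DAA·DAA·DAA·DAA·AD·B·BCA·B·B·DAA·AD·B·DAA·DAA·DAA·AD·B·DAA·DAA·DAA·AD·B·DAA·DAA·DAA·DAA·AD·B·BCA·B·B·DAA·AD·B·DAA·DAA·DAA·AD·B·DAA·DAA·BCA·B·B·B·BCA·DAA·BCA·B·B·BCA·B·B·BCA·B·B·BCA·B·B·B·BCA·DAA·DAA·AD·B·DAA·DAA
    A ↦ B
    B ↦ DAA
    C ↦ AD
    D ↦ BCA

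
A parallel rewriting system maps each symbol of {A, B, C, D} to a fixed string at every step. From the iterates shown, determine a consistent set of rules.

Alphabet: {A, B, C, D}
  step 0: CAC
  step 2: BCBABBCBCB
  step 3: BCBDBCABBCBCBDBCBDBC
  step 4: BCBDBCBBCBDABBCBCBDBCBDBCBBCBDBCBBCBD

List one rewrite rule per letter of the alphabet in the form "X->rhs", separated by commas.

A->AB, B->BC, C->BD, D->B

  step 3 ⇒ step 4: BCBDBCABBCBCBDBCBDBC ⇒ BC·BD·BC·B·BC·BD·AB·BC·BC·BD·BC·BD·BC·B·BC·BD·BC·B·BC·BD
    A ↦ AB
    B ↦ BC
    C ↦ BD
    D ↦ B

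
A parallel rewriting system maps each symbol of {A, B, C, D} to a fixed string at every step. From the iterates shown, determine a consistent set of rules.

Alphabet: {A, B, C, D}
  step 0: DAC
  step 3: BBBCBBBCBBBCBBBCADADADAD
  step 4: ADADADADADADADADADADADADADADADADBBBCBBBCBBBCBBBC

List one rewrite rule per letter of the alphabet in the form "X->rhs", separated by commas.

A->BB, B->AD, C->AD, D->BC

  step 3 ⇒ step 4: BBBCBBBCBBBCBBBCADADADAD ⇒ AD·AD·AD·AD·AD·AD·AD·AD·AD·AD·AD·AD·AD·AD·AD·AD·BB·BC·BB·BC·BB·BC·BB·BC
    A ↦ BB
    B ↦ AD
    C ↦ AD
    D ↦ BC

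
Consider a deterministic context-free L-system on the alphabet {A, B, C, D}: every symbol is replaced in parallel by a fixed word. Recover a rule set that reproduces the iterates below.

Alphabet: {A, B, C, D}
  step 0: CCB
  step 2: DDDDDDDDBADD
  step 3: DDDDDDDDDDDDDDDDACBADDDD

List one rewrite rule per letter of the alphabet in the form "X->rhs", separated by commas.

A->BA, B->AC, C->DD, D->DD

  step 2 ⇒ step 3: DDDDDDDDBADD ⇒ DD·DD·DD·DD·DD·DD·DD·DD·AC·BA·DD·DD
    A ↦ BA
    B ↦ AC
    D ↦ DD
    C ↦ DD  (constrained at step 0)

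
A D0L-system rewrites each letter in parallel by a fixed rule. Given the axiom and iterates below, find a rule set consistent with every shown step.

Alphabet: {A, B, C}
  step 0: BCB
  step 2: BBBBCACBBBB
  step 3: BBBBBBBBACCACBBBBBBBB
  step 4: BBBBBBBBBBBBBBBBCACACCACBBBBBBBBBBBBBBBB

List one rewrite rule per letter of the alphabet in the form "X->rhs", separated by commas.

A->C, B->BB, C->AC

  step 3 ⇒ step 4: BBBBBBBBACCACBBBBBBBB ⇒ BB·BB·BB·BB·BB·BB·BB·BB·C·AC·AC·C·AC·BB·BB·BB·BB·BB·BB·BB·BB
    A ↦ C
    B ↦ BB
    C ↦ AC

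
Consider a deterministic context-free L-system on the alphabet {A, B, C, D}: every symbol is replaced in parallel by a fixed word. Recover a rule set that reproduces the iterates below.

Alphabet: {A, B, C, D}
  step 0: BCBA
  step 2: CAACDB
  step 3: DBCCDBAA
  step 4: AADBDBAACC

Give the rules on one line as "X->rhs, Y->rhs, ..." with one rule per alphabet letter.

  step 3 ⇒ step 4: DBCCDBAA ⇒ A·A·DB·DB·A·A·C·C
    A ↦ C
    B ↦ A
    C ↦ DB
    D ↦ A

A->C, B->A, C->DB, D->A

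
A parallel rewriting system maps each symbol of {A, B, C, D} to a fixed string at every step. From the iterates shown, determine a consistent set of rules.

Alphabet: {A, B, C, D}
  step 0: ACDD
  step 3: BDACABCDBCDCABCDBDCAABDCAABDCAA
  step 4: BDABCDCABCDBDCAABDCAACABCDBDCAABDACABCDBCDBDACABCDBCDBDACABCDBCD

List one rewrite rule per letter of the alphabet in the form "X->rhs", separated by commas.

A->BCD, B->BD, C->CA, D->A

  step 3 ⇒ step 4: BDACABCDBCDCABCDBDCAABDCAABDCAA ⇒ BD·A·BCD·CA·BCD·BD·CA·A·BD·CA·A·CA·BCD·BD·CA·A·BD·A·CA·BCD·BCD·BD·A·CA·BCD·BCD·BD·A·CA·BCD·BCD
    A ↦ BCD
    B ↦ BD
    C ↦ CA
    D ↦ A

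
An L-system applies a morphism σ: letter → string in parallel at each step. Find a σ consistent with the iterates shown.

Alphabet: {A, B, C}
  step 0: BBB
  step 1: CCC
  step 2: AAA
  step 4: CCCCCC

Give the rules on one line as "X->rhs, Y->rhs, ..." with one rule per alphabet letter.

  step 1 ⇒ step 2: CCC ⇒ A·A·A
    C ↦ A
    A ↦ BB  (constrained at step 2)
  step 0 ⇒ step 1: BBB ⇒ C·C·C
    B ↦ C

A->BB, B->C, C->A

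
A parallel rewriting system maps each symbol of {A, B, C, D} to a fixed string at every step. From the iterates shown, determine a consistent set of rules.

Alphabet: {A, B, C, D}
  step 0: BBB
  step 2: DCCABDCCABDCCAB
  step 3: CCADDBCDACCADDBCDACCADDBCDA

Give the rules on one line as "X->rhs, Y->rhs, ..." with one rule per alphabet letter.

A->B, B->CDA, C->D, D->CCA

  step 2 ⇒ step 3: DCCABDCCABDCCAB ⇒ CCA·D·D·B·CDA·CCA·D·D·B·CDA·CCA·D·D·B·CDA
    A ↦ B
    B ↦ CDA
    C ↦ D
    D ↦ CCA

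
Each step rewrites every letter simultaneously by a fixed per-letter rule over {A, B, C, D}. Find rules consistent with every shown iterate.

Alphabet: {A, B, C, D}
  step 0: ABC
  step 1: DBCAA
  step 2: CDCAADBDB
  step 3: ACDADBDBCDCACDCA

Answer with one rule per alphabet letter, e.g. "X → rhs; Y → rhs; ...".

A->DB, B->CA, C->A, D->CD

  step 2 ⇒ step 3: CDCAADBDB ⇒ A·CD·A·DB·DB·CD·CA·CD·CA
    A ↦ DB
    B ↦ CA
    C ↦ A
    D ↦ CD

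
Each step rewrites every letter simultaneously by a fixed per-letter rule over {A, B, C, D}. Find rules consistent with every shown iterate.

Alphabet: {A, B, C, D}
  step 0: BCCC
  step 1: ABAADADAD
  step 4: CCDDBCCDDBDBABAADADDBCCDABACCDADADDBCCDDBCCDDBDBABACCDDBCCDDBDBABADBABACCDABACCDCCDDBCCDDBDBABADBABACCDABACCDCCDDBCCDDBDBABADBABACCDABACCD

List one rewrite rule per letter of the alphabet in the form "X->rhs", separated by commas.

A->CCD, B->ABA, C->AD, D->DB

  step 0 ⇒ step 1: BCCC ⇒ ABA·AD·AD·AD
    B ↦ ABA
    C ↦ AD
    A ↦ CCD  (constrained at step 1)
    D ↦ DB  (constrained at step 1)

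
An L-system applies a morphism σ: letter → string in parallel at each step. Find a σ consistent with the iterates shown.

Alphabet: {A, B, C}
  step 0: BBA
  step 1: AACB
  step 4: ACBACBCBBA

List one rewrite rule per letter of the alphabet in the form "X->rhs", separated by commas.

  step 0 ⇒ step 1: BBA ⇒ A·A·CB
    A ↦ CB
    B ↦ A
    C ↦ B  (constrained at step 1)

A->CB, B->A, C->B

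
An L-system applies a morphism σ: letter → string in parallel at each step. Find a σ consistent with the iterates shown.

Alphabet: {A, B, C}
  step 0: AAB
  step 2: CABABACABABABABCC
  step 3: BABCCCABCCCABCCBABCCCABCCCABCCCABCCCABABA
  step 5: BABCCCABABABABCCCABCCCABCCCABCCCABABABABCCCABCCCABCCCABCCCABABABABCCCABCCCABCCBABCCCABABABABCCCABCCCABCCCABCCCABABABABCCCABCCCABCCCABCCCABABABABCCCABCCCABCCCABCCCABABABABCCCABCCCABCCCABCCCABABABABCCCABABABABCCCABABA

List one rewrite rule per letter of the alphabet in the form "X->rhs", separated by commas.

A->BCC, B->CA, C->BA

  step 2 ⇒ step 3: CABABACABABABABCC ⇒ BA·BCC·CA·BCC·CA·BCC·BA·BCC·CA·BCC·CA·BCC·CA·BCC·CA·BA·BA
    A ↦ BCC
    B ↦ CA
    C ↦ BA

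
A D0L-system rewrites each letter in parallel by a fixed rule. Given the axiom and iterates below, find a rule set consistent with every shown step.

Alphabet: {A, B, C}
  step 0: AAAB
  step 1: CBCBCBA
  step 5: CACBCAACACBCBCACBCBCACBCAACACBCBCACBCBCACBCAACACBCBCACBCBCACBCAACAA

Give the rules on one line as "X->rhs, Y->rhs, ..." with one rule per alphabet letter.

A->CB, B->A, C->CA

  step 0 ⇒ step 1: AAAB ⇒ CB·CB·CB·A
    A ↦ CB
    B ↦ A
    C ↦ CA  (constrained at step 1)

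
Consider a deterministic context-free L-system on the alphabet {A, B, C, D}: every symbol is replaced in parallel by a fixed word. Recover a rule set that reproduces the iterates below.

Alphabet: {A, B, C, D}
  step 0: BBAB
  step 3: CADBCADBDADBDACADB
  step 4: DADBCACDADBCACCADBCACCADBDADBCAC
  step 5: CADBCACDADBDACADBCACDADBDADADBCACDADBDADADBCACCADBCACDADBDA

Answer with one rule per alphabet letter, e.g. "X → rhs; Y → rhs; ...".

A->DB, B->C, C->DA, D->CA

  step 4 ⇒ step 5: DADBCACDADBCACCADBCACCADBDADBCAC ⇒ CA·DB·CA·C·DA·DB·DA·CA·DB·CA·C·DA·DB·DA·DA·DB·CA·C·DA·DB·DA·DA·DB·CA·C·CA·DB·CA·C·DA·DB·DA
    A ↦ DB
    B ↦ C
    C ↦ DA
    D ↦ CA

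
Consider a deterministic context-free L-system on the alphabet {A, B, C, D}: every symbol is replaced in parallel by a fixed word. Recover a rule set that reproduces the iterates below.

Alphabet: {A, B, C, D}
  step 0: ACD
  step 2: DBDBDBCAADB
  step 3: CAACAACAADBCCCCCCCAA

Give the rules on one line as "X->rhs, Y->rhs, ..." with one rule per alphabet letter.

A->CCC, B->AA, C->DB, D->C

  step 2 ⇒ step 3: DBDBDBCAADB ⇒ C·AA·C·AA·C·AA·DB·CCC·CCC·C·AA
    A ↦ CCC
    B ↦ AA
    C ↦ DB
    D ↦ C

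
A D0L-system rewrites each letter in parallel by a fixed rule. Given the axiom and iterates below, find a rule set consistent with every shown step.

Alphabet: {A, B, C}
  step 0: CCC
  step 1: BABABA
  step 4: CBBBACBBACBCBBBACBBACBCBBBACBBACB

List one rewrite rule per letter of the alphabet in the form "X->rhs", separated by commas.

A->B, B->CB, C->BA

  step 0 ⇒ step 1: CCC ⇒ BA·BA·BA
    C ↦ BA
    A ↦ B  (constrained at step 1)
    B ↦ CB  (constrained at step 1)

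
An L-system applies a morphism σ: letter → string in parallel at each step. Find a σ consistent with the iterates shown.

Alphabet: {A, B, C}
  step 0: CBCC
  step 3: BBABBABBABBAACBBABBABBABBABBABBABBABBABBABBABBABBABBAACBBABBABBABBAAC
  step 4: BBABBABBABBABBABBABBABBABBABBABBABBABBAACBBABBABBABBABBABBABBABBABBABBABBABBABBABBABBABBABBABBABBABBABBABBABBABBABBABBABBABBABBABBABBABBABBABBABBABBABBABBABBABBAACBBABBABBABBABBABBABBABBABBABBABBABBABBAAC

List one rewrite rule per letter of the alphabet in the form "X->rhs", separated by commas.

  step 3 ⇒ step 4: BBABBABBABBAACBBABBABBABBABBABBABBABBABBABBABBABBABBAACBBABBABBABBAAC ⇒ BBA·BBA·BBA·BBA·BBA·BBA·BBA·BBA·BBA·BBA·BBA·BBA·BBA·AC·BBA·BBA·BBA·BBA·BBA·BBA·BBA·BBA·BBA·BBA·BBA·BBA·BBA·BBA·BBA·BBA·BBA·BBA·BBA·BBA·BBA·BBA·BBA·BBA·BBA·BBA·BBA·BBA·BBA·BBA·BBA·BBA·BBA·BBA·BBA·BBA·BBA·BBA·BBA·BBA·AC·BBA·BBA·BBA·BBA·BBA·BBA·BBA·BBA·BBA·BBA·BBA·BBA·BBA·AC
    A ↦ BBA
    B ↦ BBA
    C ↦ AC

A->BBA, B->BBA, C->AC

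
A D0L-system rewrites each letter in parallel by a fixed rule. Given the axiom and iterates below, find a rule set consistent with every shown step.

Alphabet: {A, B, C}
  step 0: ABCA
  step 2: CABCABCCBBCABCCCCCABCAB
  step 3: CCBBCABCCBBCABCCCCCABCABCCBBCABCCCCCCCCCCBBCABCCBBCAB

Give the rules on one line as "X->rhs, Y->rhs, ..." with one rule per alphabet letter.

A->BB, B->CAB, C->CC

  step 2 ⇒ step 3: CABCABCCBBCABCCCCCABCAB ⇒ CC·BB·CAB·CC·BB·CAB·CC·CC·CAB·CAB·CC·BB·CAB·CC·CC·CC·CC·CC·BB·CAB·CC·BB·CAB
    A ↦ BB
    B ↦ CAB
    C ↦ CC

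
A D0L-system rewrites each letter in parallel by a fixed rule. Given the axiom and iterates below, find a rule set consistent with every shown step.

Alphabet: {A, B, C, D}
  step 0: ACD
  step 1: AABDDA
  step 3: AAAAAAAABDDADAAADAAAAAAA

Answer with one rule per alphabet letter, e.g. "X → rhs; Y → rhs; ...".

A->AA, B->CD, C->BD, D->DA

  step 0 ⇒ step 1: ACD ⇒ AA·BD·DA
    A ↦ AA
    C ↦ BD
    D ↦ DA
    B ↦ CD  (constrained at step 1)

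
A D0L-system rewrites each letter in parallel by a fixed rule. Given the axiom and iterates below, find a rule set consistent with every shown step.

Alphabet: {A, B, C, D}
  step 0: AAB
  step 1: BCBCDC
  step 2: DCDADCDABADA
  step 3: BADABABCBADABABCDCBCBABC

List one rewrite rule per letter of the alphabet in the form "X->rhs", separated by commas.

  step 2 ⇒ step 3: DCDADCDABADA ⇒ BA·DA·BA·BC·BA·DA·BA·BC·DC·BC·BA·BC
    A ↦ BC
    B ↦ DC
    C ↦ DA
    D ↦ BA

A->BC, B->DC, C->DA, D->BA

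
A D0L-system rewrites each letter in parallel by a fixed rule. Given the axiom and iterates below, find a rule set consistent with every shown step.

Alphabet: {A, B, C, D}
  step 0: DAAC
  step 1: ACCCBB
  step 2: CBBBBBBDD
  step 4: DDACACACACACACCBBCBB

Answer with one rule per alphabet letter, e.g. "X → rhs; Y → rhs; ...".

A->C, B->D, C->BB, D->AC

  step 1 ⇒ step 2: ACCCBB ⇒ C·BB·BB·BB·D·D
    A ↦ C
    B ↦ D
    C ↦ BB
  step 0 ⇒ step 1: DAAC ⇒ AC·C·C·BB
    D ↦ AC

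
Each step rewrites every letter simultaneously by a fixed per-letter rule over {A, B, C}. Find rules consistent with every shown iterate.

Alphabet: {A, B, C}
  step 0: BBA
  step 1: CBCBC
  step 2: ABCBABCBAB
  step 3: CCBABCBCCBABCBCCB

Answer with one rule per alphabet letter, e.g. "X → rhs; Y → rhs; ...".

  step 2 ⇒ step 3: ABCBABCBAB ⇒ C·CB·AB·CB·C·CB·AB·CB·C·CB
    A ↦ C
    B ↦ CB
    C ↦ AB

A->C, B->CB, C->AB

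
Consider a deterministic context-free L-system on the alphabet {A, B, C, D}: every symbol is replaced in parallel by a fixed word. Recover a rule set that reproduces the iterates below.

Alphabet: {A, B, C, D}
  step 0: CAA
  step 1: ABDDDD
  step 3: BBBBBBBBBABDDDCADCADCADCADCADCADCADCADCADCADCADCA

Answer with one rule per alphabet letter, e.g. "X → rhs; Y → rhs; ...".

A->DD, B->DCA, C->AB, D->BBB

  step 0 ⇒ step 1: CAA ⇒ AB·DD·DD
    A ↦ DD
    C ↦ AB
    B ↦ DCA  (constrained at step 1)
    D ↦ BBB  (constrained at step 1)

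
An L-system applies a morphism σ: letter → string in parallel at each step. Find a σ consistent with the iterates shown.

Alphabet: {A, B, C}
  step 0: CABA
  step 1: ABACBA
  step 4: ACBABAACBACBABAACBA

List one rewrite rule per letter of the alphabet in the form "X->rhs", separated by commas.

A->BA, B->C, C->A

  step 0 ⇒ step 1: CABA ⇒ A·BA·C·BA
    A ↦ BA
    B ↦ C
    C ↦ A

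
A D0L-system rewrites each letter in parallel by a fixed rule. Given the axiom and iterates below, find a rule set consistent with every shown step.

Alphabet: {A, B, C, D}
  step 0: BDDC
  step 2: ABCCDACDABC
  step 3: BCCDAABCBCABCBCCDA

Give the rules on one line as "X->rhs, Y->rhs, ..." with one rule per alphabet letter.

  step 2 ⇒ step 3: ABCCDACDABC ⇒ BC·CD·A·A·BC·BC·A·BC·BC·CD·A
    A ↦ BC
    B ↦ CD
    C ↦ A
    D ↦ BC

A->BC, B->CD, C->A, D->BC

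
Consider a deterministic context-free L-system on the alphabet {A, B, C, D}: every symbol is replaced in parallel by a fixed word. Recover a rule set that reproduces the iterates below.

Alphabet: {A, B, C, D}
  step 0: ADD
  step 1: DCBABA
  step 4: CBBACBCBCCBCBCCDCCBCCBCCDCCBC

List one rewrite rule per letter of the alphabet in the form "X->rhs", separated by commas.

A->DC, B->C, C->CB, D->BA

  step 0 ⇒ step 1: ADD ⇒ DC·BA·BA
    A ↦ DC
    D ↦ BA
    B ↦ C  (constrained at step 1)
    C ↦ CB  (constrained at step 1)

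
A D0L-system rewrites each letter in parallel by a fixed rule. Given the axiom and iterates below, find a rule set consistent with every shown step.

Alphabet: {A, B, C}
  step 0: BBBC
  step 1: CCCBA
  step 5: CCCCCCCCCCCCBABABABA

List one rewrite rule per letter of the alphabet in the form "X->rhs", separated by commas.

  step 0 ⇒ step 1: BBBC ⇒ C·C·C·BA
    B ↦ C
    C ↦ BA
    A ↦ C  (constrained at step 1)

A->C, B->C, C->BA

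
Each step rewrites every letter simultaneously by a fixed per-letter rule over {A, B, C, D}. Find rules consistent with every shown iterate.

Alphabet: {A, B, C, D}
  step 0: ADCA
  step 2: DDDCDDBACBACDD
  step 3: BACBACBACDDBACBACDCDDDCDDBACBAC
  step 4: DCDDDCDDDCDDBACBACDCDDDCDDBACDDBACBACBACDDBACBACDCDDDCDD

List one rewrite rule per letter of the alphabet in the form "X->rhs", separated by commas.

  step 3 ⇒ step 4: BACBACBACDDBACBACDCDDDCDDBACBAC ⇒ D·C·DD·D·C·DD·D·C·DD·BAC·BAC·D·C·DD·D·C·DD·BAC·DD·BAC·BAC·BAC·DD·BAC·BAC·D·C·DD·D·C·DD
    A ↦ C
    B ↦ D
    C ↦ DD
    D ↦ BAC

A->C, B->D, C->DD, D->BAC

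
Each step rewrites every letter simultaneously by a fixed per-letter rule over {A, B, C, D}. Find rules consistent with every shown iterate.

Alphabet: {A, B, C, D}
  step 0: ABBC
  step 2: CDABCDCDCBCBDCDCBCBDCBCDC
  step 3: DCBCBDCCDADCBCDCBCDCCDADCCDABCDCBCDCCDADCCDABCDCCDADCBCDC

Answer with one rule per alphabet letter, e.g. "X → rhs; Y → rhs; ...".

A->BDC, B->CDA, C->DC, D->BC

  step 2 ⇒ step 3: CDABCDCDCBCBDCDCBCBDCBCDC ⇒ DC·BC·BDC·CDA·DC·BC·DC·BC·DC·CDA·DC·CDA·BC·DC·BC·DC·CDA·DC·CDA·BC·DC·CDA·DC·BC·DC
    A ↦ BDC
    B ↦ CDA
    C ↦ DC
    D ↦ BC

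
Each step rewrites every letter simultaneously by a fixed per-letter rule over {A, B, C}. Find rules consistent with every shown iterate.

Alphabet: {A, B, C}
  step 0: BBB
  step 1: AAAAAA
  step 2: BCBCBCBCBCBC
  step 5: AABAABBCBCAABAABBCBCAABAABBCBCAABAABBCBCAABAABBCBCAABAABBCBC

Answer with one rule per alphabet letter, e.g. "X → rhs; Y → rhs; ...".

  step 1 ⇒ step 2: AAAAAA ⇒ BC·BC·BC·BC·BC·BC
    A ↦ BC
  step 0 ⇒ step 1: BBB ⇒ AA·AA·AA
    B ↦ AA
    C ↦ B  (constrained at step 2)

A->BC, B->AA, C->B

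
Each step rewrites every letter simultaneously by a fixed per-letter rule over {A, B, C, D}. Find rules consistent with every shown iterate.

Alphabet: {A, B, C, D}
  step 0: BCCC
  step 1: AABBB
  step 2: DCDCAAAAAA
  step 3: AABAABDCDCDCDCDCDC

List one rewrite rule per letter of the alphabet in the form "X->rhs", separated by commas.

  step 2 ⇒ step 3: DCDCAAAAAA ⇒ AA·B·AA·B·DC·DC·DC·DC·DC·DC
    A ↦ DC
    C ↦ B
    D ↦ AA
  step 0 ⇒ step 1: BCCC ⇒ AA·B·B·B
    B ↦ AA

A->DC, B->AA, C->B, D->AA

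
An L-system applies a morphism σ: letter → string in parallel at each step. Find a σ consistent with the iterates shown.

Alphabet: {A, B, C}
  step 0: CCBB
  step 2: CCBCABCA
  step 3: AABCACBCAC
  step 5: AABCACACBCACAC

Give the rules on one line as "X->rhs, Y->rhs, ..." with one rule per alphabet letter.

  step 2 ⇒ step 3: CCBCABCA ⇒ A·A·BC·A·C·BC·A·C
    A ↦ C
    B ↦ BC
    C ↦ A

A->C, B->BC, C->A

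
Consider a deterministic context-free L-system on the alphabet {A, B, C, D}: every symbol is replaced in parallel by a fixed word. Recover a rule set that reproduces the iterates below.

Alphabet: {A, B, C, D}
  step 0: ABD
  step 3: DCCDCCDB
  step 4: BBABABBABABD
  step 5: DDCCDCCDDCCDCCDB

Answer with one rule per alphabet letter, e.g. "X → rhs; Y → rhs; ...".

  step 4 ⇒ step 5: BBABABBABABD ⇒ D·D·CC·D·CC·D·D·CC·D·CC·D·B
    A ↦ CC
    B ↦ D
    D ↦ B
  step 3 ⇒ step 4: DCCDCCDB ⇒ B·BA·BA·B·BA·BA·B·D
    C ↦ BA

A->CC, B->D, C->BA, D->B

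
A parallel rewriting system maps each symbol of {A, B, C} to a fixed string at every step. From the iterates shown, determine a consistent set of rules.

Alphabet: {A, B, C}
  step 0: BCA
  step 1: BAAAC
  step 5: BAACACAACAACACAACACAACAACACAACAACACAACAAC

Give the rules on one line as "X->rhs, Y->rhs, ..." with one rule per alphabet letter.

A->AC, B->BA, C->A

  step 0 ⇒ step 1: BCA ⇒ BA·A·AC
    A ↦ AC
    B ↦ BA
    C ↦ A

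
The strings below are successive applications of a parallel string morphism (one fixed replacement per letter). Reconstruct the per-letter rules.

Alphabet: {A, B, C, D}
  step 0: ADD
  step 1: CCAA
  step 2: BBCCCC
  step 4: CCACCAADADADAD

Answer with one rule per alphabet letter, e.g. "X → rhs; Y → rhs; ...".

A->CC, B->AD, C->B, D->A

  step 1 ⇒ step 2: CCAA ⇒ B·B·CC·CC
    A ↦ CC
    C ↦ B
    B ↦ AD  (constrained at step 2)
  step 0 ⇒ step 1: ADD ⇒ CC·A·A
    D ↦ A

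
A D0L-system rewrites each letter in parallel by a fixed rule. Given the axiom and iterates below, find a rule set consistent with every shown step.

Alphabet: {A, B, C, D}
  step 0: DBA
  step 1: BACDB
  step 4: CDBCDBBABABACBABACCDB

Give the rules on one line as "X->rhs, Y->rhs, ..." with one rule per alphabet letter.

A->DB, B->C, C->BA, D->BA

  step 0 ⇒ step 1: DBA ⇒ BA·C·DB
    A ↦ DB
    B ↦ C
    D ↦ BA
    C ↦ BA  (constrained at step 1)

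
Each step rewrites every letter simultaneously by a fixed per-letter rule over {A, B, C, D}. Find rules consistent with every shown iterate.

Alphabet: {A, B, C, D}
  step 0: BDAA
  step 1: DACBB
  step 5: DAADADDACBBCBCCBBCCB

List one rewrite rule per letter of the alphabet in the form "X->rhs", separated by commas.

A->B, B->DA, C->AD, D->C

  step 0 ⇒ step 1: BDAA ⇒ DA·C·B·B
    A ↦ B
    B ↦ DA
    D ↦ C
    C ↦ AD  (constrained at step 1)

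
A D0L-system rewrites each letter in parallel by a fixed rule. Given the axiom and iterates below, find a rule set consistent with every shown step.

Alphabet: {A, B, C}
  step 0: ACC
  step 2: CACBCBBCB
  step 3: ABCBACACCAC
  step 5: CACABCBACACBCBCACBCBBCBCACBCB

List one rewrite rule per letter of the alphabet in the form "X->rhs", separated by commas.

  step 2 ⇒ step 3: CACBCBBCB ⇒ A·BCB·A·C·A·C·C·A·C
    A ↦ BCB
    B ↦ C
    C ↦ A

A->BCB, B->C, C->A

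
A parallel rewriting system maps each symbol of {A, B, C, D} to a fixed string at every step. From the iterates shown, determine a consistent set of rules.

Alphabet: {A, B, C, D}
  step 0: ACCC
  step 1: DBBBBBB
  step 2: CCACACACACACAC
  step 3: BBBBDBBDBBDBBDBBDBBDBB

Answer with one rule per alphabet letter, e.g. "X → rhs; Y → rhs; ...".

  step 2 ⇒ step 3: CCACACACACACAC ⇒ BB·BB·D·BB·D·BB·D·BB·D·BB·D·BB·D·BB
    A ↦ D
    C ↦ BB
  step 1 ⇒ step 2: DBBBBBB ⇒ CC·AC·AC·AC·AC·AC·AC
    B ↦ AC
  step 1 ⇒ step 2: DBBBBBB ⇒ CC·AC·AC·AC·AC·AC·AC
    D ↦ CC

A->D, B->AC, C->BB, D->CC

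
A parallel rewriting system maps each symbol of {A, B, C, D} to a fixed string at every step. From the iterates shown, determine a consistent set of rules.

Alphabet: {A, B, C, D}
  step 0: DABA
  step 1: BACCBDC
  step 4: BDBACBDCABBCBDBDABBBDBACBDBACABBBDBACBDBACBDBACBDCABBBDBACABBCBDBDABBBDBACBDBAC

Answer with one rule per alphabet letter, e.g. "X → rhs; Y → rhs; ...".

A->C, B->BD, C->ABB, D->BAC

  step 0 ⇒ step 1: DABA ⇒ BAC·C·BD·C
    A ↦ C
    B ↦ BD
    D ↦ BAC
    C ↦ ABB  (constrained at step 1)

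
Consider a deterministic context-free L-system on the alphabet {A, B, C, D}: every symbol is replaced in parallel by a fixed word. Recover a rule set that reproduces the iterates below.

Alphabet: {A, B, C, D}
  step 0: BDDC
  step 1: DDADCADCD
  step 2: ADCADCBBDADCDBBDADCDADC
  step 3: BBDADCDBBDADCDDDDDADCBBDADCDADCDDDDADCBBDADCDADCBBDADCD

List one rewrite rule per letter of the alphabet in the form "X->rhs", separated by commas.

A->BBD, B->DD, C->D, D->ADC

  step 2 ⇒ step 3: ADCADCBBDADCDBBDADCDADC ⇒ BBD·ADC·D·BBD·ADC·D·DD·DD·ADC·BBD·ADC·D·ADC·DD·DD·ADC·BBD·ADC·D·ADC·BBD·ADC·D
    A ↦ BBD
    B ↦ DD
    C ↦ D
    D ↦ ADC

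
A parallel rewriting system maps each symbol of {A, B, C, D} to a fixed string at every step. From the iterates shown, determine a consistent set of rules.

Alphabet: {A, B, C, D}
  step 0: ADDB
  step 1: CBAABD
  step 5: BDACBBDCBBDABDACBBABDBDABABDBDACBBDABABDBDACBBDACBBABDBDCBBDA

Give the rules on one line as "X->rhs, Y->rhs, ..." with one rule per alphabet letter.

A->CB, B->BD, C->BA, D->A

  step 0 ⇒ step 1: ADDB ⇒ CB·A·A·BD
    A ↦ CB
    B ↦ BD
    D ↦ A
    C ↦ BA  (constrained at step 1)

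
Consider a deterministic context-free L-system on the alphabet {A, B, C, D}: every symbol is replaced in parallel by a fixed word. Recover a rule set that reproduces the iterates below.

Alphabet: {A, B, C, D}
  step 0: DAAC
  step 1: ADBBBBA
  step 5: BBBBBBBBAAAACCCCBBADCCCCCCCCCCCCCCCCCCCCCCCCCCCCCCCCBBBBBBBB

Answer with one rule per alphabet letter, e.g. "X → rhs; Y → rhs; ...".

  step 0 ⇒ step 1: DAAC ⇒ AD·BB·BB·A
    A ↦ BB
    C ↦ A
    D ↦ AD
    B ↦ CC  (constrained at step 1)

A->BB, B->CC, C->A, D->AD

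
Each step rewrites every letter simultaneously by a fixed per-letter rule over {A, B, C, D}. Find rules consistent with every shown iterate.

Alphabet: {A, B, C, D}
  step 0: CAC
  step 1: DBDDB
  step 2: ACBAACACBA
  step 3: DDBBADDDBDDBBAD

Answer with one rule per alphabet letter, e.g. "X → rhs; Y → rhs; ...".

A->D, B->BA, C->DB, D->AC

  step 2 ⇒ step 3: ACBAACACBA ⇒ D·DB·BA·D·D·DB·D·DB·BA·D
    A ↦ D
    B ↦ BA
    C ↦ DB
  step 1 ⇒ step 2: DBDDB ⇒ AC·BA·AC·AC·BA
    D ↦ AC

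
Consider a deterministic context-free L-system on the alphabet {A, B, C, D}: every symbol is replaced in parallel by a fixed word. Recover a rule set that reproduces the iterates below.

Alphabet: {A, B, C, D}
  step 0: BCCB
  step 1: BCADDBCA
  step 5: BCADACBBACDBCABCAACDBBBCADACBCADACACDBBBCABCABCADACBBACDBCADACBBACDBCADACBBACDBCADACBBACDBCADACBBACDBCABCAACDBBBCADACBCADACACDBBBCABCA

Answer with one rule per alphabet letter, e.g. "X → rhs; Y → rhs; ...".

A->AC, B->BCA, C->D, D->BB

  step 0 ⇒ step 1: BCCB ⇒ BCA·D·D·BCA
    B ↦ BCA
    C ↦ D
    A ↦ AC  (constrained at step 1)
    D ↦ BB  (constrained at step 1)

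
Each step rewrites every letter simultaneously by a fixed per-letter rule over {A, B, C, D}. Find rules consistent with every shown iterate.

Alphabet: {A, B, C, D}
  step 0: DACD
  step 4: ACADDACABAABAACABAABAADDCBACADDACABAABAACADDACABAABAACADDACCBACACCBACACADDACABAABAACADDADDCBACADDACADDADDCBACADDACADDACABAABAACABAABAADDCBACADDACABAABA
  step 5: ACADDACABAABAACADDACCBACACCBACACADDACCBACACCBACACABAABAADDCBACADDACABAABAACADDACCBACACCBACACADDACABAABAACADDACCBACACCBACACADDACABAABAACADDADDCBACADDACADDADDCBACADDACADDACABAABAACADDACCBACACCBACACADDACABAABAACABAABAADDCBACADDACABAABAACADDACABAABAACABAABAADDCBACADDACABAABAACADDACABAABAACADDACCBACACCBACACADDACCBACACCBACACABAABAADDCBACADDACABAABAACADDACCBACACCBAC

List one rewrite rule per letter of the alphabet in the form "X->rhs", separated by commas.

  step 4 ⇒ step 5: ACADDACABAABAACABAABAADDCBACADDACABAABAACADDACABAABAACADDACCBACACCBACACADDACABAABAACADDADDCBACADDACADDADDCBACADDACADDACABAABAACABAABAADDCBACADDACABAABA ⇒ AC·ADD·AC·ABA·ABA·AC·ADD·AC·CB·AC·AC·CB·AC·AC·ADD·AC·CB·AC·AC·CB·AC·AC·ABA·ABA·ADD·CB·AC·ADD·AC·ABA·ABA·AC·ADD·AC·CB·AC·AC·CB·AC·AC·ADD·AC·ABA·ABA·AC·ADD·AC·CB·AC·AC·CB·AC·AC·ADD·AC·ABA·ABA·AC·ADD·ADD·CB·AC·ADD·AC·ADD·ADD·CB·AC·ADD·AC·ADD·AC·ABA·ABA·AC·ADD·AC·CB·AC·AC·CB·AC·AC·ADD·AC·ABA·ABA·AC·ABA·ABA·ADD·CB·AC·ADD·AC·ABA·ABA·AC·ADD·AC·ABA·ABA·AC·ABA·ABA·ADD·CB·AC·ADD·AC·ABA·ABA·AC·ADD·AC·ABA·ABA·AC·ADD·AC·CB·AC·AC·CB·AC·AC·ADD·AC·CB·AC·AC·CB·AC·AC·ABA·ABA·ADD·CB·AC·ADD·AC·ABA·ABA·AC·ADD·AC·CB·AC·AC·CB·AC
    A ↦ AC
    B ↦ CB
    C ↦ ADD
    D ↦ ABA

A->AC, B->CB, C->ADD, D->ABA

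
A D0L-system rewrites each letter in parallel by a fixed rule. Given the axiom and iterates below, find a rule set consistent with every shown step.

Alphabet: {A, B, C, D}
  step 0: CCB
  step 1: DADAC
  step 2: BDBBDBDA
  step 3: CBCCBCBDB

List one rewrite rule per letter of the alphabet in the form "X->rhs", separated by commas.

A->DB, B->C, C->DA, D->B

  step 2 ⇒ step 3: BDBBDBDA ⇒ C·B·C·C·B·C·B·DB
    A ↦ DB
    B ↦ C
    D ↦ B
  step 0 ⇒ step 1: CCB ⇒ DA·DA·C
    C ↦ DA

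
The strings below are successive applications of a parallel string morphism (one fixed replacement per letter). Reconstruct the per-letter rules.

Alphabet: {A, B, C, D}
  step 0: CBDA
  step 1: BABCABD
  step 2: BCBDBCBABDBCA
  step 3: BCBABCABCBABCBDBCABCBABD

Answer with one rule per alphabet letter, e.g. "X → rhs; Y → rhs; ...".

A->BD, B->BC, C->BA, D->A

  step 2 ⇒ step 3: BCBDBCBABDBCA ⇒ BC·BA·BC·A·BC·BA·BC·BD·BC·A·BC·BA·BD
    A ↦ BD
    B ↦ BC
    C ↦ BA
    D ↦ A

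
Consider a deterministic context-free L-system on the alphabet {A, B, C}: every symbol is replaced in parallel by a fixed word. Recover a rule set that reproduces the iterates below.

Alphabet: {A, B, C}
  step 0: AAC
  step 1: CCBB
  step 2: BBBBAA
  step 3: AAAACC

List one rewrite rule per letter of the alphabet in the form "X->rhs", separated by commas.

  step 2 ⇒ step 3: BBBBAA ⇒ A·A·A·A·C·C
    A ↦ C
    B ↦ A
  step 0 ⇒ step 1: AAC ⇒ C·C·BB
    C ↦ BB

A->C, B->A, C->BB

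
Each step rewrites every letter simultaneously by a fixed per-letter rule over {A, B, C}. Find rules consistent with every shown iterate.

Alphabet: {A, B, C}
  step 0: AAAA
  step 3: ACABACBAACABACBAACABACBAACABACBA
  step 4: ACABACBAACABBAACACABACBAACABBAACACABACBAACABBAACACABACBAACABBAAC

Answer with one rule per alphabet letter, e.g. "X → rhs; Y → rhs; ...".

A->AC, B->BA, C->AB

  step 3 ⇒ step 4: ACABACBAACABACBAACABACBAACABACBA ⇒ AC·AB·AC·BA·AC·AB·BA·AC·AC·AB·AC·BA·AC·AB·BA·AC·AC·AB·AC·BA·AC·AB·BA·AC·AC·AB·AC·BA·AC·AB·BA·AC
    A ↦ AC
    B ↦ BA
    C ↦ AB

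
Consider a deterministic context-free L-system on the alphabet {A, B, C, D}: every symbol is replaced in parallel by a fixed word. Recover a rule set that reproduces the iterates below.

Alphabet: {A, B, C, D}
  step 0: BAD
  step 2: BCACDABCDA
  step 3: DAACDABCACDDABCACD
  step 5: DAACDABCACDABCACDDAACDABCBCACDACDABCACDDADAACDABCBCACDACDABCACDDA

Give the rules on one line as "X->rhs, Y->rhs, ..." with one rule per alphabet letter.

  step 2 ⇒ step 3: BCACDABCDA ⇒ D·A·ACD·A·BC·ACD·D·A·BC·ACD
    A ↦ ACD
    B ↦ D
    C ↦ A
    D ↦ BC

A->ACD, B->D, C->A, D->BC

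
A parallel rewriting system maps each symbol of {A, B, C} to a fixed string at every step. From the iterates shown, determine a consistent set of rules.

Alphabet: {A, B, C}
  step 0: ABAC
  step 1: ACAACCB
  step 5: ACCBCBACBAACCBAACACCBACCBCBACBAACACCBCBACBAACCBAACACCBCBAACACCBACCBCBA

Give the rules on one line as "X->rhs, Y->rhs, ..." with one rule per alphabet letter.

A->AC, B->A, C->CB

  step 0 ⇒ step 1: ABAC ⇒ AC·A·AC·CB
    A ↦ AC
    B ↦ A
    C ↦ CB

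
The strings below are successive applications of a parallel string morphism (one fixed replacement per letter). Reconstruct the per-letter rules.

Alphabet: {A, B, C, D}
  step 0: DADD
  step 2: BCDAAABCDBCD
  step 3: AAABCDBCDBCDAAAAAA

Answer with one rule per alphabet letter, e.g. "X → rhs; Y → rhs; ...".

  step 2 ⇒ step 3: BCDAAABCDBCD ⇒ A·A·A·BCD·BCD·BCD·A·A·A·A·A·A
    A ↦ BCD
    B ↦ A
    C ↦ A
    D ↦ A

A->BCD, B->A, C->A, D->A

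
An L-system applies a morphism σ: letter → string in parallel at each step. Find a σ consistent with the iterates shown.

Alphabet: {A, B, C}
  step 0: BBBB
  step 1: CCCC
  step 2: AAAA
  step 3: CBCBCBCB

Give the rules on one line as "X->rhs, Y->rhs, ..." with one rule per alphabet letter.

  step 2 ⇒ step 3: AAAA ⇒ CB·CB·CB·CB
    A ↦ CB
  step 0 ⇒ step 1: BBBB ⇒ C·C·C·C
    B ↦ C
  step 1 ⇒ step 2: CCCC ⇒ A·A·A·A
    C ↦ A

A->CB, B->C, C->A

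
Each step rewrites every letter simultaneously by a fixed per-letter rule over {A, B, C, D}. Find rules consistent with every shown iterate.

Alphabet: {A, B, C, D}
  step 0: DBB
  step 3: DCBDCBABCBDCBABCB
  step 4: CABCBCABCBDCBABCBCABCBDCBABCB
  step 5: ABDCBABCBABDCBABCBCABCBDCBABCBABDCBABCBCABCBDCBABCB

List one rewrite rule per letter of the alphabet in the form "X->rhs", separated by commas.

  step 4 ⇒ step 5: CABCBCABCBDCBABCBCABCBDCBABCB ⇒ AB·D·CB·AB·CB·AB·D·CB·AB·CB·C·AB·CB·D·CB·AB·CB·AB·D·CB·AB·CB·C·AB·CB·D·CB·AB·CB
    A ↦ D
    B ↦ CB
    C ↦ AB
    D ↦ C

A->D, B->CB, C->AB, D->C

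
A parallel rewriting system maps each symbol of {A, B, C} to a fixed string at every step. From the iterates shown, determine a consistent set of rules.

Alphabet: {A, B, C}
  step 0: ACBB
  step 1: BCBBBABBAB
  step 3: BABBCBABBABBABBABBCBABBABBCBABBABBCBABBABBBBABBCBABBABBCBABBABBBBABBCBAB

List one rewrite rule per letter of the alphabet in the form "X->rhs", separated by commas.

  step 0 ⇒ step 1: ACBB ⇒ BC·BB·BAB·BAB
    A ↦ BC
    B ↦ BAB
    C ↦ BB

A->BC, B->BAB, C->BB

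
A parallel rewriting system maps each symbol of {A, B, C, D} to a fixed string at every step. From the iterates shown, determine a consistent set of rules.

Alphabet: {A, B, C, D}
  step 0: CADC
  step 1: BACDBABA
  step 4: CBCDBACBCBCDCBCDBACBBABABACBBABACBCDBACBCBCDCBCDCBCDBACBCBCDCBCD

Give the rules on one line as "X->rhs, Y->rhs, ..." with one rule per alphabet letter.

  step 0 ⇒ step 1: CADC ⇒ BA·CD·BA·BA
    A ↦ CD
    C ↦ BA
    D ↦ BA
    B ↦ CB  (constrained at step 1)

A->CD, B->CB, C->BA, D->BA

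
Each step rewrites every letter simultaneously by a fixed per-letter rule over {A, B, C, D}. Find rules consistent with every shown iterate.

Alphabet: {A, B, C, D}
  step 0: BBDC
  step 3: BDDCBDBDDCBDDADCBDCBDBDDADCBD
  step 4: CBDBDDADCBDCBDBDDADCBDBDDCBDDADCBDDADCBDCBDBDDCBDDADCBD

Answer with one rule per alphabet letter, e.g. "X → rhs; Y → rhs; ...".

  step 3 ⇒ step 4: BDDCBDBDDCBDDADCBDCBDBDDADCBD ⇒ C·BD·BD·DAD·C·BD·C·BD·BD·DAD·C·BD·BD·DC·BD·DAD·C·BD·DAD·C·BD·C·BD·BD·DC·BD·DAD·C·BD
    A ↦ DC
    B ↦ C
    C ↦ DAD
    D ↦ BD

A->DC, B->C, C->DAD, D->BD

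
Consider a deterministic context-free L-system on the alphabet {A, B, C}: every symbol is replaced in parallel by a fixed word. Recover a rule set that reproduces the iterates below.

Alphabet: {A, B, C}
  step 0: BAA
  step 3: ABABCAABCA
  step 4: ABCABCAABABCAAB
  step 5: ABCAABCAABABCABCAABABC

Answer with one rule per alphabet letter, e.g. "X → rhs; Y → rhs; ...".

A->AB, B->C, C->A

  step 4 ⇒ step 5: ABCABCAABABCAAB ⇒ AB·C·A·AB·C·A·AB·AB·C·AB·C·A·AB·AB·C
    A ↦ AB
    B ↦ C
    C ↦ A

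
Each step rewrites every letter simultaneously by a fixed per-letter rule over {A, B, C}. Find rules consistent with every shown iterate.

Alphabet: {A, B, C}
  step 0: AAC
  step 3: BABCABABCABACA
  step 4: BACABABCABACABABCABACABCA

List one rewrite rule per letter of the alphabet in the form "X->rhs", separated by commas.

  step 3 ⇒ step 4: BABCABABCABACA ⇒ BA·CA·BA·B·CA·BA·CA·BA·B·CA·BA·CA·B·CA
    A ↦ CA
    B ↦ BA
    C ↦ B

A->CA, B->BA, C->B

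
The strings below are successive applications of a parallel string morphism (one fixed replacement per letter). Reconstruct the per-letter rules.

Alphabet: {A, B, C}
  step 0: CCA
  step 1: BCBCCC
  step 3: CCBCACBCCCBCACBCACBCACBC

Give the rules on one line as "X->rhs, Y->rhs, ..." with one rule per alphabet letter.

  step 0 ⇒ step 1: CCA ⇒ BC·BC·CC
    A ↦ CC
    C ↦ BC
    B ↦ AC  (constrained at step 1)

A->CC, B->AC, C->BC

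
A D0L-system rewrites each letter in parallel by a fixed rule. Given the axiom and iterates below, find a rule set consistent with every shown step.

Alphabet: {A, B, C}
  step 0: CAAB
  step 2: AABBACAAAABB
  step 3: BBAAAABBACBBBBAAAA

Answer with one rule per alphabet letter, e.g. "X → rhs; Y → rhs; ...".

  step 2 ⇒ step 3: AABBACAAAABB ⇒ B·B·AA·AA·B·BAC·B·B·B·B·AA·AA
    A ↦ B
    B ↦ AA
    C ↦ BAC

A->B, B->AA, C->BAC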